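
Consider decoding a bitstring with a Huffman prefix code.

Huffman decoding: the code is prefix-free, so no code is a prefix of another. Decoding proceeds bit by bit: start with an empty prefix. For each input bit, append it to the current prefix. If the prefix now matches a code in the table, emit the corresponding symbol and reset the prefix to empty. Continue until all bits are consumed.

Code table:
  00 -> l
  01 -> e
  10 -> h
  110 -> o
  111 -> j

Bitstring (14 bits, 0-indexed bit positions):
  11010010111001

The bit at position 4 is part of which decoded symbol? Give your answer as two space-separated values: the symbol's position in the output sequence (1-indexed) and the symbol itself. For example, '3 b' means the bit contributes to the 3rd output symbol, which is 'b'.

Answer: 2 h

Derivation:
Bit 0: prefix='1' (no match yet)
Bit 1: prefix='11' (no match yet)
Bit 2: prefix='110' -> emit 'o', reset
Bit 3: prefix='1' (no match yet)
Bit 4: prefix='10' -> emit 'h', reset
Bit 5: prefix='0' (no match yet)
Bit 6: prefix='01' -> emit 'e', reset
Bit 7: prefix='0' (no match yet)
Bit 8: prefix='01' -> emit 'e', reset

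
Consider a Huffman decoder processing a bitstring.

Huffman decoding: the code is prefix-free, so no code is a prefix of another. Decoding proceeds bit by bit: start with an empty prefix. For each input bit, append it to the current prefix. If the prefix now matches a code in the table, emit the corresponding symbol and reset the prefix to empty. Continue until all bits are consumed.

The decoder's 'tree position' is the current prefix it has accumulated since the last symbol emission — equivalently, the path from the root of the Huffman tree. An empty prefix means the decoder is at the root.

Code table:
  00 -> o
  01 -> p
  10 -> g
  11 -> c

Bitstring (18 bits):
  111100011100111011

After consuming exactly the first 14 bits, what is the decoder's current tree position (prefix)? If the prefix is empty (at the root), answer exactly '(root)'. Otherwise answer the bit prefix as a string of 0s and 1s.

Answer: (root)

Derivation:
Bit 0: prefix='1' (no match yet)
Bit 1: prefix='11' -> emit 'c', reset
Bit 2: prefix='1' (no match yet)
Bit 3: prefix='11' -> emit 'c', reset
Bit 4: prefix='0' (no match yet)
Bit 5: prefix='00' -> emit 'o', reset
Bit 6: prefix='0' (no match yet)
Bit 7: prefix='01' -> emit 'p', reset
Bit 8: prefix='1' (no match yet)
Bit 9: prefix='11' -> emit 'c', reset
Bit 10: prefix='0' (no match yet)
Bit 11: prefix='00' -> emit 'o', reset
Bit 12: prefix='1' (no match yet)
Bit 13: prefix='11' -> emit 'c', reset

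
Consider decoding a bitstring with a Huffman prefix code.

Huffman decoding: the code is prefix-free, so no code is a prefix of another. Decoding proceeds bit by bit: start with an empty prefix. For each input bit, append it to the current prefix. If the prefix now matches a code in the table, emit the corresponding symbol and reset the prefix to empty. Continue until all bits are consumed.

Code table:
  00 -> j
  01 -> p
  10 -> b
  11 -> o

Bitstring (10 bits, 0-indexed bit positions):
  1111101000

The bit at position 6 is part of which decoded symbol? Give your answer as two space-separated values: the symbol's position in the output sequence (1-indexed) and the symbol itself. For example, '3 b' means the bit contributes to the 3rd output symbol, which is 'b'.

Answer: 4 b

Derivation:
Bit 0: prefix='1' (no match yet)
Bit 1: prefix='11' -> emit 'o', reset
Bit 2: prefix='1' (no match yet)
Bit 3: prefix='11' -> emit 'o', reset
Bit 4: prefix='1' (no match yet)
Bit 5: prefix='10' -> emit 'b', reset
Bit 6: prefix='1' (no match yet)
Bit 7: prefix='10' -> emit 'b', reset
Bit 8: prefix='0' (no match yet)
Bit 9: prefix='00' -> emit 'j', reset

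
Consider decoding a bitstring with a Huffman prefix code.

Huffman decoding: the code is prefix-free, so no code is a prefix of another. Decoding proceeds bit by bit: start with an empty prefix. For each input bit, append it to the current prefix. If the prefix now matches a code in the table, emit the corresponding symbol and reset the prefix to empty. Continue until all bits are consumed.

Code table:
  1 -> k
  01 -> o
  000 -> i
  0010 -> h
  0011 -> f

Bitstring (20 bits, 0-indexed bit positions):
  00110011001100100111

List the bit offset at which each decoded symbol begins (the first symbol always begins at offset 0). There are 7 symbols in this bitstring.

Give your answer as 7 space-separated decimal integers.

Answer: 0 4 8 12 16 18 19

Derivation:
Bit 0: prefix='0' (no match yet)
Bit 1: prefix='00' (no match yet)
Bit 2: prefix='001' (no match yet)
Bit 3: prefix='0011' -> emit 'f', reset
Bit 4: prefix='0' (no match yet)
Bit 5: prefix='00' (no match yet)
Bit 6: prefix='001' (no match yet)
Bit 7: prefix='0011' -> emit 'f', reset
Bit 8: prefix='0' (no match yet)
Bit 9: prefix='00' (no match yet)
Bit 10: prefix='001' (no match yet)
Bit 11: prefix='0011' -> emit 'f', reset
Bit 12: prefix='0' (no match yet)
Bit 13: prefix='00' (no match yet)
Bit 14: prefix='001' (no match yet)
Bit 15: prefix='0010' -> emit 'h', reset
Bit 16: prefix='0' (no match yet)
Bit 17: prefix='01' -> emit 'o', reset
Bit 18: prefix='1' -> emit 'k', reset
Bit 19: prefix='1' -> emit 'k', reset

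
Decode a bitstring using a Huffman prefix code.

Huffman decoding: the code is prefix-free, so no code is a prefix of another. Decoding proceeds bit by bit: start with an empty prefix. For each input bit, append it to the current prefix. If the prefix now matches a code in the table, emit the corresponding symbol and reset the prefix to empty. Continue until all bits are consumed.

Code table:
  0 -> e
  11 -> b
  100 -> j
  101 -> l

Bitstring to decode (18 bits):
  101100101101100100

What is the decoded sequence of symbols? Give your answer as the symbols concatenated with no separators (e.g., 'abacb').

Bit 0: prefix='1' (no match yet)
Bit 1: prefix='10' (no match yet)
Bit 2: prefix='101' -> emit 'l', reset
Bit 3: prefix='1' (no match yet)
Bit 4: prefix='10' (no match yet)
Bit 5: prefix='100' -> emit 'j', reset
Bit 6: prefix='1' (no match yet)
Bit 7: prefix='10' (no match yet)
Bit 8: prefix='101' -> emit 'l', reset
Bit 9: prefix='1' (no match yet)
Bit 10: prefix='10' (no match yet)
Bit 11: prefix='101' -> emit 'l', reset
Bit 12: prefix='1' (no match yet)
Bit 13: prefix='10' (no match yet)
Bit 14: prefix='100' -> emit 'j', reset
Bit 15: prefix='1' (no match yet)
Bit 16: prefix='10' (no match yet)
Bit 17: prefix='100' -> emit 'j', reset

Answer: ljlljj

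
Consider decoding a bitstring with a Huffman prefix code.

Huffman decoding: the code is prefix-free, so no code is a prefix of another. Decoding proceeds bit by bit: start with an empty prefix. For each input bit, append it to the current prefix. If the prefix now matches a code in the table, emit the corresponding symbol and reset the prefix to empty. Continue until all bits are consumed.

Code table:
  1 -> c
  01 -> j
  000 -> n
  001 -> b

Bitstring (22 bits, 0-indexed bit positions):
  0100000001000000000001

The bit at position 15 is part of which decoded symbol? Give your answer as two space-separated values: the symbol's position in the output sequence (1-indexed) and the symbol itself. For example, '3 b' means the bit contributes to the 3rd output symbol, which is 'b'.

Bit 0: prefix='0' (no match yet)
Bit 1: prefix='01' -> emit 'j', reset
Bit 2: prefix='0' (no match yet)
Bit 3: prefix='00' (no match yet)
Bit 4: prefix='000' -> emit 'n', reset
Bit 5: prefix='0' (no match yet)
Bit 6: prefix='00' (no match yet)
Bit 7: prefix='000' -> emit 'n', reset
Bit 8: prefix='0' (no match yet)
Bit 9: prefix='01' -> emit 'j', reset
Bit 10: prefix='0' (no match yet)
Bit 11: prefix='00' (no match yet)
Bit 12: prefix='000' -> emit 'n', reset
Bit 13: prefix='0' (no match yet)
Bit 14: prefix='00' (no match yet)
Bit 15: prefix='000' -> emit 'n', reset
Bit 16: prefix='0' (no match yet)
Bit 17: prefix='00' (no match yet)
Bit 18: prefix='000' -> emit 'n', reset
Bit 19: prefix='0' (no match yet)

Answer: 6 n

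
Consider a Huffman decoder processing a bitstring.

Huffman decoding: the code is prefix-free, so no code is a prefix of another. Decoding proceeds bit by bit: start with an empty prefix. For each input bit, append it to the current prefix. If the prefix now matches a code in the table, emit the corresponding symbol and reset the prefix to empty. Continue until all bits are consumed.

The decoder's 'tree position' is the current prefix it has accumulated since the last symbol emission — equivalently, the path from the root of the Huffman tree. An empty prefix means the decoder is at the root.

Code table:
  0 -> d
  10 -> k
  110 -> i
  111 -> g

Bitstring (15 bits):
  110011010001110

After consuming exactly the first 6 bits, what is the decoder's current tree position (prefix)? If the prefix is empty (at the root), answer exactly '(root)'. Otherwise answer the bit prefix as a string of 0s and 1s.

Answer: 11

Derivation:
Bit 0: prefix='1' (no match yet)
Bit 1: prefix='11' (no match yet)
Bit 2: prefix='110' -> emit 'i', reset
Bit 3: prefix='0' -> emit 'd', reset
Bit 4: prefix='1' (no match yet)
Bit 5: prefix='11' (no match yet)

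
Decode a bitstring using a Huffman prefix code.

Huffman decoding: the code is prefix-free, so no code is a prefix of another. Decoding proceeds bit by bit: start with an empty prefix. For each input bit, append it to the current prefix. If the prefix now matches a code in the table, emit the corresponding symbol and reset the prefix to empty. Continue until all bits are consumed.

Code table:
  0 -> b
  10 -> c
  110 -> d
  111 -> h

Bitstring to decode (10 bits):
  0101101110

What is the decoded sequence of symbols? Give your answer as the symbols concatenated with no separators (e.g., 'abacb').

Bit 0: prefix='0' -> emit 'b', reset
Bit 1: prefix='1' (no match yet)
Bit 2: prefix='10' -> emit 'c', reset
Bit 3: prefix='1' (no match yet)
Bit 4: prefix='11' (no match yet)
Bit 5: prefix='110' -> emit 'd', reset
Bit 6: prefix='1' (no match yet)
Bit 7: prefix='11' (no match yet)
Bit 8: prefix='111' -> emit 'h', reset
Bit 9: prefix='0' -> emit 'b', reset

Answer: bcdhb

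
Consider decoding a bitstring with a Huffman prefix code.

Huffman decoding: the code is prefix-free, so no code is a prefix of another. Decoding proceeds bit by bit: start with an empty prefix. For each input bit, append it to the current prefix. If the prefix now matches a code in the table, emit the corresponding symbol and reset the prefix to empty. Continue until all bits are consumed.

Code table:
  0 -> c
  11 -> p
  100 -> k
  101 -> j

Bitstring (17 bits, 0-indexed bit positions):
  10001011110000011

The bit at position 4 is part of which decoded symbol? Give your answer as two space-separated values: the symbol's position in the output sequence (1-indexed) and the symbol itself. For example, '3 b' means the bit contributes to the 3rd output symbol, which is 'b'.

Bit 0: prefix='1' (no match yet)
Bit 1: prefix='10' (no match yet)
Bit 2: prefix='100' -> emit 'k', reset
Bit 3: prefix='0' -> emit 'c', reset
Bit 4: prefix='1' (no match yet)
Bit 5: prefix='10' (no match yet)
Bit 6: prefix='101' -> emit 'j', reset
Bit 7: prefix='1' (no match yet)
Bit 8: prefix='11' -> emit 'p', reset

Answer: 3 j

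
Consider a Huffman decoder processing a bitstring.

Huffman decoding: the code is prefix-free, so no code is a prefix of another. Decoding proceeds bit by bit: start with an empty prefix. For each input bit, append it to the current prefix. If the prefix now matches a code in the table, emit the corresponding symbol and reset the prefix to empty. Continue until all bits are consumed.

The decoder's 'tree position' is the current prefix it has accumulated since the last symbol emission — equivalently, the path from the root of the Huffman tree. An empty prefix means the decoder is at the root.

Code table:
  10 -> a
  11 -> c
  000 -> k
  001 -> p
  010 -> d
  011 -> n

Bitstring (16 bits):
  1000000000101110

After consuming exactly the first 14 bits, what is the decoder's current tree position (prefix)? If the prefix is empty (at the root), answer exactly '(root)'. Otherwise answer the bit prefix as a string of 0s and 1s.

Answer: (root)

Derivation:
Bit 0: prefix='1' (no match yet)
Bit 1: prefix='10' -> emit 'a', reset
Bit 2: prefix='0' (no match yet)
Bit 3: prefix='00' (no match yet)
Bit 4: prefix='000' -> emit 'k', reset
Bit 5: prefix='0' (no match yet)
Bit 6: prefix='00' (no match yet)
Bit 7: prefix='000' -> emit 'k', reset
Bit 8: prefix='0' (no match yet)
Bit 9: prefix='00' (no match yet)
Bit 10: prefix='001' -> emit 'p', reset
Bit 11: prefix='0' (no match yet)
Bit 12: prefix='01' (no match yet)
Bit 13: prefix='011' -> emit 'n', reset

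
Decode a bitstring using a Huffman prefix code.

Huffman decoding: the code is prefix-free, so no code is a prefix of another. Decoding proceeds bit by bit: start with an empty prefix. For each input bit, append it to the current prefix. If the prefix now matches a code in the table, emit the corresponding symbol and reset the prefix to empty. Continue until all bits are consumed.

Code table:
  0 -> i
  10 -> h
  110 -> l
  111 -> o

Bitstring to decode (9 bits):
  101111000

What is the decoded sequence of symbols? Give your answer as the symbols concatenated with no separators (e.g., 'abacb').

Bit 0: prefix='1' (no match yet)
Bit 1: prefix='10' -> emit 'h', reset
Bit 2: prefix='1' (no match yet)
Bit 3: prefix='11' (no match yet)
Bit 4: prefix='111' -> emit 'o', reset
Bit 5: prefix='1' (no match yet)
Bit 6: prefix='10' -> emit 'h', reset
Bit 7: prefix='0' -> emit 'i', reset
Bit 8: prefix='0' -> emit 'i', reset

Answer: hohii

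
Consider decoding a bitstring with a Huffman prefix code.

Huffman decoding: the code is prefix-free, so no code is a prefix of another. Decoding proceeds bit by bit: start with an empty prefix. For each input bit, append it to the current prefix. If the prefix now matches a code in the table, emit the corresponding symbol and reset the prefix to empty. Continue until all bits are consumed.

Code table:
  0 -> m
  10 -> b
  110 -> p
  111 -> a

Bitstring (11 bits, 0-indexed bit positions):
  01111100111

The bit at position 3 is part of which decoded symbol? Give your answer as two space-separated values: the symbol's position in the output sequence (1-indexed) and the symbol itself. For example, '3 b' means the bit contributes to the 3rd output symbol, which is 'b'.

Answer: 2 a

Derivation:
Bit 0: prefix='0' -> emit 'm', reset
Bit 1: prefix='1' (no match yet)
Bit 2: prefix='11' (no match yet)
Bit 3: prefix='111' -> emit 'a', reset
Bit 4: prefix='1' (no match yet)
Bit 5: prefix='11' (no match yet)
Bit 6: prefix='110' -> emit 'p', reset
Bit 7: prefix='0' -> emit 'm', reset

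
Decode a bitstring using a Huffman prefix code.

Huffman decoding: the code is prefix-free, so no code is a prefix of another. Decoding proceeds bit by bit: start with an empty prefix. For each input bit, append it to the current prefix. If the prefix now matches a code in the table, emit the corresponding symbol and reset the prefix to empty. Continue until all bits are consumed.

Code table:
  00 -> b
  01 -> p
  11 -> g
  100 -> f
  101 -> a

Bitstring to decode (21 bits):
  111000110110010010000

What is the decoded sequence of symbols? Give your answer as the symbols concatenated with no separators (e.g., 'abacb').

Bit 0: prefix='1' (no match yet)
Bit 1: prefix='11' -> emit 'g', reset
Bit 2: prefix='1' (no match yet)
Bit 3: prefix='10' (no match yet)
Bit 4: prefix='100' -> emit 'f', reset
Bit 5: prefix='0' (no match yet)
Bit 6: prefix='01' -> emit 'p', reset
Bit 7: prefix='1' (no match yet)
Bit 8: prefix='10' (no match yet)
Bit 9: prefix='101' -> emit 'a', reset
Bit 10: prefix='1' (no match yet)
Bit 11: prefix='10' (no match yet)
Bit 12: prefix='100' -> emit 'f', reset
Bit 13: prefix='1' (no match yet)
Bit 14: prefix='10' (no match yet)
Bit 15: prefix='100' -> emit 'f', reset
Bit 16: prefix='1' (no match yet)
Bit 17: prefix='10' (no match yet)
Bit 18: prefix='100' -> emit 'f', reset
Bit 19: prefix='0' (no match yet)
Bit 20: prefix='00' -> emit 'b', reset

Answer: gfpafffb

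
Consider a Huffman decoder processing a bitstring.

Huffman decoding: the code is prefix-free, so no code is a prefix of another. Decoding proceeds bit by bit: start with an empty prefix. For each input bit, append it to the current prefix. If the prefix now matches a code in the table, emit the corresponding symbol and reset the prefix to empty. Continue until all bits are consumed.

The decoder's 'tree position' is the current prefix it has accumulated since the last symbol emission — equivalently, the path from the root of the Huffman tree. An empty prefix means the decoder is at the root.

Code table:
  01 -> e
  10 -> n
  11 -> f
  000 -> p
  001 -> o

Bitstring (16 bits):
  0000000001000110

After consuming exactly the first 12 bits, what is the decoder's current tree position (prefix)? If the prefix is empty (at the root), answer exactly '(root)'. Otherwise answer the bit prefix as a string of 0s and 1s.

Bit 0: prefix='0' (no match yet)
Bit 1: prefix='00' (no match yet)
Bit 2: prefix='000' -> emit 'p', reset
Bit 3: prefix='0' (no match yet)
Bit 4: prefix='00' (no match yet)
Bit 5: prefix='000' -> emit 'p', reset
Bit 6: prefix='0' (no match yet)
Bit 7: prefix='00' (no match yet)
Bit 8: prefix='000' -> emit 'p', reset
Bit 9: prefix='1' (no match yet)
Bit 10: prefix='10' -> emit 'n', reset
Bit 11: prefix='0' (no match yet)

Answer: 0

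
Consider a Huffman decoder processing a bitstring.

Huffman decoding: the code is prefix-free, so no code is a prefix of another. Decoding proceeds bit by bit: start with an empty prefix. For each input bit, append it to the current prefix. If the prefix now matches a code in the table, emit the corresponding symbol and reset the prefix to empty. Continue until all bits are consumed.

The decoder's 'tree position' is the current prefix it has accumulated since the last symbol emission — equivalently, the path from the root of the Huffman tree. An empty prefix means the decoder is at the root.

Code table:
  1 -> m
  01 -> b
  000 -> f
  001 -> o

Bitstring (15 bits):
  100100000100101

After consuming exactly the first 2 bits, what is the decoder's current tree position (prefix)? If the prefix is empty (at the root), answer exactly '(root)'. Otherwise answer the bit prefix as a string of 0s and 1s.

Bit 0: prefix='1' -> emit 'm', reset
Bit 1: prefix='0' (no match yet)

Answer: 0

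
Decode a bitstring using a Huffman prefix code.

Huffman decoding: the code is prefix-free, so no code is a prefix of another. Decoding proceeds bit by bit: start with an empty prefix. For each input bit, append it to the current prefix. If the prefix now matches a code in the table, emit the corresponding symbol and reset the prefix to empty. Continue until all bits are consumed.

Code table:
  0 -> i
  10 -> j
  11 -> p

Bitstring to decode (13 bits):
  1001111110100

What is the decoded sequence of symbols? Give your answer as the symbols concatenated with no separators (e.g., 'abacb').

Answer: jipppiji

Derivation:
Bit 0: prefix='1' (no match yet)
Bit 1: prefix='10' -> emit 'j', reset
Bit 2: prefix='0' -> emit 'i', reset
Bit 3: prefix='1' (no match yet)
Bit 4: prefix='11' -> emit 'p', reset
Bit 5: prefix='1' (no match yet)
Bit 6: prefix='11' -> emit 'p', reset
Bit 7: prefix='1' (no match yet)
Bit 8: prefix='11' -> emit 'p', reset
Bit 9: prefix='0' -> emit 'i', reset
Bit 10: prefix='1' (no match yet)
Bit 11: prefix='10' -> emit 'j', reset
Bit 12: prefix='0' -> emit 'i', reset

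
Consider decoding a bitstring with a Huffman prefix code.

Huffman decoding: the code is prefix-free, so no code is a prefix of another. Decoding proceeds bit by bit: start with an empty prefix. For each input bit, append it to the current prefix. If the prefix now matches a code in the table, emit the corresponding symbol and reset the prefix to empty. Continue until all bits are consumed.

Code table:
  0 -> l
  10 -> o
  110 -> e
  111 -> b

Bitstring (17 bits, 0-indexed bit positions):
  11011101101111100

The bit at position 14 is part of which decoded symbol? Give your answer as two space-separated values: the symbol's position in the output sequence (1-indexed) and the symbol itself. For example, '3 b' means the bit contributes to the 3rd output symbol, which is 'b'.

Answer: 6 e

Derivation:
Bit 0: prefix='1' (no match yet)
Bit 1: prefix='11' (no match yet)
Bit 2: prefix='110' -> emit 'e', reset
Bit 3: prefix='1' (no match yet)
Bit 4: prefix='11' (no match yet)
Bit 5: prefix='111' -> emit 'b', reset
Bit 6: prefix='0' -> emit 'l', reset
Bit 7: prefix='1' (no match yet)
Bit 8: prefix='11' (no match yet)
Bit 9: prefix='110' -> emit 'e', reset
Bit 10: prefix='1' (no match yet)
Bit 11: prefix='11' (no match yet)
Bit 12: prefix='111' -> emit 'b', reset
Bit 13: prefix='1' (no match yet)
Bit 14: prefix='11' (no match yet)
Bit 15: prefix='110' -> emit 'e', reset
Bit 16: prefix='0' -> emit 'l', reset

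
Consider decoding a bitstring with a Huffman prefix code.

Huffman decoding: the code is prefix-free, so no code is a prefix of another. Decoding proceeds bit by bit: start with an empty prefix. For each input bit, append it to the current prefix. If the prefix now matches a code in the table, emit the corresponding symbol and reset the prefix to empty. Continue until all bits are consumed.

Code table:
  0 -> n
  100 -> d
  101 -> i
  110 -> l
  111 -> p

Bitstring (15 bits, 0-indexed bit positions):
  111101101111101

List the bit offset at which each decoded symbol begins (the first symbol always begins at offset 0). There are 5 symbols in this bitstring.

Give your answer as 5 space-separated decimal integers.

Bit 0: prefix='1' (no match yet)
Bit 1: prefix='11' (no match yet)
Bit 2: prefix='111' -> emit 'p', reset
Bit 3: prefix='1' (no match yet)
Bit 4: prefix='10' (no match yet)
Bit 5: prefix='101' -> emit 'i', reset
Bit 6: prefix='1' (no match yet)
Bit 7: prefix='10' (no match yet)
Bit 8: prefix='101' -> emit 'i', reset
Bit 9: prefix='1' (no match yet)
Bit 10: prefix='11' (no match yet)
Bit 11: prefix='111' -> emit 'p', reset
Bit 12: prefix='1' (no match yet)
Bit 13: prefix='10' (no match yet)
Bit 14: prefix='101' -> emit 'i', reset

Answer: 0 3 6 9 12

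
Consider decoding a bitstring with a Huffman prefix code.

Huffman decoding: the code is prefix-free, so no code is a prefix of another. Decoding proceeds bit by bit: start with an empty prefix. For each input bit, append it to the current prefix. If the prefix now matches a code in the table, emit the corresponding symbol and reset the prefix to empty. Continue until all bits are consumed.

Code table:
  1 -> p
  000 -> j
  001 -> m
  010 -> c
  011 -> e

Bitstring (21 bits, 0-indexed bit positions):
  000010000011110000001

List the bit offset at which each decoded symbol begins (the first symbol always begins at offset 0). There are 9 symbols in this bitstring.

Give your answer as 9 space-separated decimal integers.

Bit 0: prefix='0' (no match yet)
Bit 1: prefix='00' (no match yet)
Bit 2: prefix='000' -> emit 'j', reset
Bit 3: prefix='0' (no match yet)
Bit 4: prefix='01' (no match yet)
Bit 5: prefix='010' -> emit 'c', reset
Bit 6: prefix='0' (no match yet)
Bit 7: prefix='00' (no match yet)
Bit 8: prefix='000' -> emit 'j', reset
Bit 9: prefix='0' (no match yet)
Bit 10: prefix='01' (no match yet)
Bit 11: prefix='011' -> emit 'e', reset
Bit 12: prefix='1' -> emit 'p', reset
Bit 13: prefix='1' -> emit 'p', reset
Bit 14: prefix='0' (no match yet)
Bit 15: prefix='00' (no match yet)
Bit 16: prefix='000' -> emit 'j', reset
Bit 17: prefix='0' (no match yet)
Bit 18: prefix='00' (no match yet)
Bit 19: prefix='000' -> emit 'j', reset
Bit 20: prefix='1' -> emit 'p', reset

Answer: 0 3 6 9 12 13 14 17 20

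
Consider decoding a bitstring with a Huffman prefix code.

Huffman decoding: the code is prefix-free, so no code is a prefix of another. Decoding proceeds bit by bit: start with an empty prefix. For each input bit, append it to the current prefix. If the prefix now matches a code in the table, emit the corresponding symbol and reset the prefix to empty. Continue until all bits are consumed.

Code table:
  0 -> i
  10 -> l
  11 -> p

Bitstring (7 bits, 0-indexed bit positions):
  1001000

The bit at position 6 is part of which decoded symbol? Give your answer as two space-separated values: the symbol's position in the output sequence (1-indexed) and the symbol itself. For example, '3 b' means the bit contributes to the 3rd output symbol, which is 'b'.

Answer: 5 i

Derivation:
Bit 0: prefix='1' (no match yet)
Bit 1: prefix='10' -> emit 'l', reset
Bit 2: prefix='0' -> emit 'i', reset
Bit 3: prefix='1' (no match yet)
Bit 4: prefix='10' -> emit 'l', reset
Bit 5: prefix='0' -> emit 'i', reset
Bit 6: prefix='0' -> emit 'i', reset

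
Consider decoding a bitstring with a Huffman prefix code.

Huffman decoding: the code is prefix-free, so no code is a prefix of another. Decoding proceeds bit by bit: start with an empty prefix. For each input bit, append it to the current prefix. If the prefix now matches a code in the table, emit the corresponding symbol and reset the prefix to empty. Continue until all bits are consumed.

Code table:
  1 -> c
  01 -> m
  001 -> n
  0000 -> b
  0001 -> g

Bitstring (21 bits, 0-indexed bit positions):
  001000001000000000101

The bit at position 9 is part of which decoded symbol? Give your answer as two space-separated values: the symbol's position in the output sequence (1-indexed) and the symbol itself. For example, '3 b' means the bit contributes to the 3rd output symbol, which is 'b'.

Bit 0: prefix='0' (no match yet)
Bit 1: prefix='00' (no match yet)
Bit 2: prefix='001' -> emit 'n', reset
Bit 3: prefix='0' (no match yet)
Bit 4: prefix='00' (no match yet)
Bit 5: prefix='000' (no match yet)
Bit 6: prefix='0000' -> emit 'b', reset
Bit 7: prefix='0' (no match yet)
Bit 8: prefix='01' -> emit 'm', reset
Bit 9: prefix='0' (no match yet)
Bit 10: prefix='00' (no match yet)
Bit 11: prefix='000' (no match yet)
Bit 12: prefix='0000' -> emit 'b', reset
Bit 13: prefix='0' (no match yet)

Answer: 4 b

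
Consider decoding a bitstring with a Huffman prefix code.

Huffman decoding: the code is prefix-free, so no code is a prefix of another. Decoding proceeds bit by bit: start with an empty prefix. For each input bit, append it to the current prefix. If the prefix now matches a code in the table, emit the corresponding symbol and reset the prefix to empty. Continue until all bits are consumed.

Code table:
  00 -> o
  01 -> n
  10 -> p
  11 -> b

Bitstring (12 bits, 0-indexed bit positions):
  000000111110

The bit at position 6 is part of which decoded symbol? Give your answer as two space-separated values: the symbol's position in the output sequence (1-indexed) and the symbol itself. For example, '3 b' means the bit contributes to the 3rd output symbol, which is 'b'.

Answer: 4 b

Derivation:
Bit 0: prefix='0' (no match yet)
Bit 1: prefix='00' -> emit 'o', reset
Bit 2: prefix='0' (no match yet)
Bit 3: prefix='00' -> emit 'o', reset
Bit 4: prefix='0' (no match yet)
Bit 5: prefix='00' -> emit 'o', reset
Bit 6: prefix='1' (no match yet)
Bit 7: prefix='11' -> emit 'b', reset
Bit 8: prefix='1' (no match yet)
Bit 9: prefix='11' -> emit 'b', reset
Bit 10: prefix='1' (no match yet)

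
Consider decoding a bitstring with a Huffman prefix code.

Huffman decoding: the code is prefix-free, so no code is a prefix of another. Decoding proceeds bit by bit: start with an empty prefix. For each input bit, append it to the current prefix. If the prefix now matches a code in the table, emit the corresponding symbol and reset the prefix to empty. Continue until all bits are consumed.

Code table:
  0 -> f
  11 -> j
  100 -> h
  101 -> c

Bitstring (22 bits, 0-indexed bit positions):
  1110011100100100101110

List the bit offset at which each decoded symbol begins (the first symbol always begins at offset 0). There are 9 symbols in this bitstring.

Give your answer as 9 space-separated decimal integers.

Bit 0: prefix='1' (no match yet)
Bit 1: prefix='11' -> emit 'j', reset
Bit 2: prefix='1' (no match yet)
Bit 3: prefix='10' (no match yet)
Bit 4: prefix='100' -> emit 'h', reset
Bit 5: prefix='1' (no match yet)
Bit 6: prefix='11' -> emit 'j', reset
Bit 7: prefix='1' (no match yet)
Bit 8: prefix='10' (no match yet)
Bit 9: prefix='100' -> emit 'h', reset
Bit 10: prefix='1' (no match yet)
Bit 11: prefix='10' (no match yet)
Bit 12: prefix='100' -> emit 'h', reset
Bit 13: prefix='1' (no match yet)
Bit 14: prefix='10' (no match yet)
Bit 15: prefix='100' -> emit 'h', reset
Bit 16: prefix='1' (no match yet)
Bit 17: prefix='10' (no match yet)
Bit 18: prefix='101' -> emit 'c', reset
Bit 19: prefix='1' (no match yet)
Bit 20: prefix='11' -> emit 'j', reset
Bit 21: prefix='0' -> emit 'f', reset

Answer: 0 2 5 7 10 13 16 19 21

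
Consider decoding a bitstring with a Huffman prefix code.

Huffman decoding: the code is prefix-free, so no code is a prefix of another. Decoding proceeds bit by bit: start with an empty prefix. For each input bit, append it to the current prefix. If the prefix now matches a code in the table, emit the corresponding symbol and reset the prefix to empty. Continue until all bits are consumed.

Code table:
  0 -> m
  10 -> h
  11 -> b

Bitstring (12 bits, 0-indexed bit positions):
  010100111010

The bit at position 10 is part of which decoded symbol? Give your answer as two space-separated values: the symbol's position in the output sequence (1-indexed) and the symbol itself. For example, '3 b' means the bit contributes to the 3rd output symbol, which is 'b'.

Bit 0: prefix='0' -> emit 'm', reset
Bit 1: prefix='1' (no match yet)
Bit 2: prefix='10' -> emit 'h', reset
Bit 3: prefix='1' (no match yet)
Bit 4: prefix='10' -> emit 'h', reset
Bit 5: prefix='0' -> emit 'm', reset
Bit 6: prefix='1' (no match yet)
Bit 7: prefix='11' -> emit 'b', reset
Bit 8: prefix='1' (no match yet)
Bit 9: prefix='10' -> emit 'h', reset
Bit 10: prefix='1' (no match yet)
Bit 11: prefix='10' -> emit 'h', reset

Answer: 7 h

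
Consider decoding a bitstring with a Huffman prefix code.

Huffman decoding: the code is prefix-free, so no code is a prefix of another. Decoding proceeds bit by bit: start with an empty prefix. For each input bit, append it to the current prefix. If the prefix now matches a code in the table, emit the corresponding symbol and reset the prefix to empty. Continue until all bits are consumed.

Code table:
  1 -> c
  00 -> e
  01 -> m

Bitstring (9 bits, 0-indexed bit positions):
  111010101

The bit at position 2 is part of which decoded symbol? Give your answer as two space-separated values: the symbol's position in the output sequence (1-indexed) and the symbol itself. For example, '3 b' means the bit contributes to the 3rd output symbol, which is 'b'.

Bit 0: prefix='1' -> emit 'c', reset
Bit 1: prefix='1' -> emit 'c', reset
Bit 2: prefix='1' -> emit 'c', reset
Bit 3: prefix='0' (no match yet)
Bit 4: prefix='01' -> emit 'm', reset
Bit 5: prefix='0' (no match yet)
Bit 6: prefix='01' -> emit 'm', reset

Answer: 3 c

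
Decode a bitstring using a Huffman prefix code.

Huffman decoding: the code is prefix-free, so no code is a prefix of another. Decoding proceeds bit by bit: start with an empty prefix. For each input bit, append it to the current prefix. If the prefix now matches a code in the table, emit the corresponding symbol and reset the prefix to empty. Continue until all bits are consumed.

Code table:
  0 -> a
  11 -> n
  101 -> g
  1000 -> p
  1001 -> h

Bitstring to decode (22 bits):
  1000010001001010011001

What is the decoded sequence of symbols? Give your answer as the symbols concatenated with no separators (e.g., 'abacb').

Bit 0: prefix='1' (no match yet)
Bit 1: prefix='10' (no match yet)
Bit 2: prefix='100' (no match yet)
Bit 3: prefix='1000' -> emit 'p', reset
Bit 4: prefix='0' -> emit 'a', reset
Bit 5: prefix='1' (no match yet)
Bit 6: prefix='10' (no match yet)
Bit 7: prefix='100' (no match yet)
Bit 8: prefix='1000' -> emit 'p', reset
Bit 9: prefix='1' (no match yet)
Bit 10: prefix='10' (no match yet)
Bit 11: prefix='100' (no match yet)
Bit 12: prefix='1001' -> emit 'h', reset
Bit 13: prefix='0' -> emit 'a', reset
Bit 14: prefix='1' (no match yet)
Bit 15: prefix='10' (no match yet)
Bit 16: prefix='100' (no match yet)
Bit 17: prefix='1001' -> emit 'h', reset
Bit 18: prefix='1' (no match yet)
Bit 19: prefix='10' (no match yet)
Bit 20: prefix='100' (no match yet)
Bit 21: prefix='1001' -> emit 'h', reset

Answer: paphahh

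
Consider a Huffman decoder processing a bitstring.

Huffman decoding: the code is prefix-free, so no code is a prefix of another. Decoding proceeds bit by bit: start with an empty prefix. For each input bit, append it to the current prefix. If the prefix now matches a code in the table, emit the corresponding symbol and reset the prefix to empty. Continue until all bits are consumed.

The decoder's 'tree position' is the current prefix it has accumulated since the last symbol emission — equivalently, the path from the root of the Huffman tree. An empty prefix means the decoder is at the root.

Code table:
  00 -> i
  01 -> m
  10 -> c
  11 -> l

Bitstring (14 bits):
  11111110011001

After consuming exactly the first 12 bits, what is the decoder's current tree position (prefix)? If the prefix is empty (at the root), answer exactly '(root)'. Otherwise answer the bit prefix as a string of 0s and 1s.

Bit 0: prefix='1' (no match yet)
Bit 1: prefix='11' -> emit 'l', reset
Bit 2: prefix='1' (no match yet)
Bit 3: prefix='11' -> emit 'l', reset
Bit 4: prefix='1' (no match yet)
Bit 5: prefix='11' -> emit 'l', reset
Bit 6: prefix='1' (no match yet)
Bit 7: prefix='10' -> emit 'c', reset
Bit 8: prefix='0' (no match yet)
Bit 9: prefix='01' -> emit 'm', reset
Bit 10: prefix='1' (no match yet)
Bit 11: prefix='10' -> emit 'c', reset

Answer: (root)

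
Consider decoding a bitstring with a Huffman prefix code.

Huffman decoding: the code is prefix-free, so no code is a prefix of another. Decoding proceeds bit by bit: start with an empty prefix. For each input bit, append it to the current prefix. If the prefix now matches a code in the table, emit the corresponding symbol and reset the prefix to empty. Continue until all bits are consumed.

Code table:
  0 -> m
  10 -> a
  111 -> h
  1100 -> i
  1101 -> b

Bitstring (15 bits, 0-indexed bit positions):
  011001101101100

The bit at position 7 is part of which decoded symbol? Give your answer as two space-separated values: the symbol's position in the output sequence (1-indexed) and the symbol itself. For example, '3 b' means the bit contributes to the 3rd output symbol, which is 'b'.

Answer: 3 b

Derivation:
Bit 0: prefix='0' -> emit 'm', reset
Bit 1: prefix='1' (no match yet)
Bit 2: prefix='11' (no match yet)
Bit 3: prefix='110' (no match yet)
Bit 4: prefix='1100' -> emit 'i', reset
Bit 5: prefix='1' (no match yet)
Bit 6: prefix='11' (no match yet)
Bit 7: prefix='110' (no match yet)
Bit 8: prefix='1101' -> emit 'b', reset
Bit 9: prefix='1' (no match yet)
Bit 10: prefix='10' -> emit 'a', reset
Bit 11: prefix='1' (no match yet)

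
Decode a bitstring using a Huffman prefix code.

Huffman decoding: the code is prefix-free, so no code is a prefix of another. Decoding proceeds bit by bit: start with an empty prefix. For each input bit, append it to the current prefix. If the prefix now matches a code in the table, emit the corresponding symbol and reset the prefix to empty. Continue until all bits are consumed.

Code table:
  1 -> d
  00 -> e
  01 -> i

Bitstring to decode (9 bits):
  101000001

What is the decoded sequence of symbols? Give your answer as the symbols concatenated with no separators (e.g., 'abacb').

Bit 0: prefix='1' -> emit 'd', reset
Bit 1: prefix='0' (no match yet)
Bit 2: prefix='01' -> emit 'i', reset
Bit 3: prefix='0' (no match yet)
Bit 4: prefix='00' -> emit 'e', reset
Bit 5: prefix='0' (no match yet)
Bit 6: prefix='00' -> emit 'e', reset
Bit 7: prefix='0' (no match yet)
Bit 8: prefix='01' -> emit 'i', reset

Answer: dieei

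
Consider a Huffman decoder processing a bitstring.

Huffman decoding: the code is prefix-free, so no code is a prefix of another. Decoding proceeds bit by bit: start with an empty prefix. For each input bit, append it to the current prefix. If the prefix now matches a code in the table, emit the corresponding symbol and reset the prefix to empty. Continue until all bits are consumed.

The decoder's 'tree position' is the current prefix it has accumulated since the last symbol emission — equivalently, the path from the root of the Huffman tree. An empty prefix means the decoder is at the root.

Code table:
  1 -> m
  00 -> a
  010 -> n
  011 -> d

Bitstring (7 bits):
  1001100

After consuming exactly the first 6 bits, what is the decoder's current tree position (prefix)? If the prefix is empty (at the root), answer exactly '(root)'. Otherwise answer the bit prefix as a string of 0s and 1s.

Answer: 0

Derivation:
Bit 0: prefix='1' -> emit 'm', reset
Bit 1: prefix='0' (no match yet)
Bit 2: prefix='00' -> emit 'a', reset
Bit 3: prefix='1' -> emit 'm', reset
Bit 4: prefix='1' -> emit 'm', reset
Bit 5: prefix='0' (no match yet)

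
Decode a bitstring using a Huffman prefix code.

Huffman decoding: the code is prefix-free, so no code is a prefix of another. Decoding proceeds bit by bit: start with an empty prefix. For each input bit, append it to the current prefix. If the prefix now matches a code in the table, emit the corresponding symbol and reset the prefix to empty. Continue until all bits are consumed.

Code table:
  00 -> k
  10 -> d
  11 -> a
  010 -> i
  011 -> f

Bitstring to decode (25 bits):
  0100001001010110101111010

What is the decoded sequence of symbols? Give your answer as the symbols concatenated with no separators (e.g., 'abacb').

Bit 0: prefix='0' (no match yet)
Bit 1: prefix='01' (no match yet)
Bit 2: prefix='010' -> emit 'i', reset
Bit 3: prefix='0' (no match yet)
Bit 4: prefix='00' -> emit 'k', reset
Bit 5: prefix='0' (no match yet)
Bit 6: prefix='01' (no match yet)
Bit 7: prefix='010' -> emit 'i', reset
Bit 8: prefix='0' (no match yet)
Bit 9: prefix='01' (no match yet)
Bit 10: prefix='010' -> emit 'i', reset
Bit 11: prefix='1' (no match yet)
Bit 12: prefix='10' -> emit 'd', reset
Bit 13: prefix='1' (no match yet)
Bit 14: prefix='11' -> emit 'a', reset
Bit 15: prefix='0' (no match yet)
Bit 16: prefix='01' (no match yet)
Bit 17: prefix='010' -> emit 'i', reset
Bit 18: prefix='1' (no match yet)
Bit 19: prefix='11' -> emit 'a', reset
Bit 20: prefix='1' (no match yet)
Bit 21: prefix='11' -> emit 'a', reset
Bit 22: prefix='0' (no match yet)
Bit 23: prefix='01' (no match yet)
Bit 24: prefix='010' -> emit 'i', reset

Answer: ikiidaiaai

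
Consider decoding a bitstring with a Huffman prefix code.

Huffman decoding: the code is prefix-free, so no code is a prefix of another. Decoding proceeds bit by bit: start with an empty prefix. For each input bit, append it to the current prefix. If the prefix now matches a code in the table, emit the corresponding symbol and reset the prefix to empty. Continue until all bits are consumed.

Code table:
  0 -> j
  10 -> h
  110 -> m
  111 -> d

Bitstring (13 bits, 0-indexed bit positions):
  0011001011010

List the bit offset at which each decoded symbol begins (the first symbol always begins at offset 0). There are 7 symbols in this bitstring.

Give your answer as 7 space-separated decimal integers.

Answer: 0 1 2 5 6 8 11

Derivation:
Bit 0: prefix='0' -> emit 'j', reset
Bit 1: prefix='0' -> emit 'j', reset
Bit 2: prefix='1' (no match yet)
Bit 3: prefix='11' (no match yet)
Bit 4: prefix='110' -> emit 'm', reset
Bit 5: prefix='0' -> emit 'j', reset
Bit 6: prefix='1' (no match yet)
Bit 7: prefix='10' -> emit 'h', reset
Bit 8: prefix='1' (no match yet)
Bit 9: prefix='11' (no match yet)
Bit 10: prefix='110' -> emit 'm', reset
Bit 11: prefix='1' (no match yet)
Bit 12: prefix='10' -> emit 'h', reset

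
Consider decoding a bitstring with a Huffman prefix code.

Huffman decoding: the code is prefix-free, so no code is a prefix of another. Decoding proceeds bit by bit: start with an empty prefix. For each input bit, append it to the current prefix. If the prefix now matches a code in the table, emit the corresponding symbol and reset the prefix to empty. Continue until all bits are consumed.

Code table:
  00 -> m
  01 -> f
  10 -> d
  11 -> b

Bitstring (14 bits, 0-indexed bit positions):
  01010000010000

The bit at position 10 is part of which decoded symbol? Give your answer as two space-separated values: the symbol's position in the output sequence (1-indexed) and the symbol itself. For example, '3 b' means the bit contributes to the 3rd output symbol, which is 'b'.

Bit 0: prefix='0' (no match yet)
Bit 1: prefix='01' -> emit 'f', reset
Bit 2: prefix='0' (no match yet)
Bit 3: prefix='01' -> emit 'f', reset
Bit 4: prefix='0' (no match yet)
Bit 5: prefix='00' -> emit 'm', reset
Bit 6: prefix='0' (no match yet)
Bit 7: prefix='00' -> emit 'm', reset
Bit 8: prefix='0' (no match yet)
Bit 9: prefix='01' -> emit 'f', reset
Bit 10: prefix='0' (no match yet)
Bit 11: prefix='00' -> emit 'm', reset
Bit 12: prefix='0' (no match yet)
Bit 13: prefix='00' -> emit 'm', reset

Answer: 6 m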